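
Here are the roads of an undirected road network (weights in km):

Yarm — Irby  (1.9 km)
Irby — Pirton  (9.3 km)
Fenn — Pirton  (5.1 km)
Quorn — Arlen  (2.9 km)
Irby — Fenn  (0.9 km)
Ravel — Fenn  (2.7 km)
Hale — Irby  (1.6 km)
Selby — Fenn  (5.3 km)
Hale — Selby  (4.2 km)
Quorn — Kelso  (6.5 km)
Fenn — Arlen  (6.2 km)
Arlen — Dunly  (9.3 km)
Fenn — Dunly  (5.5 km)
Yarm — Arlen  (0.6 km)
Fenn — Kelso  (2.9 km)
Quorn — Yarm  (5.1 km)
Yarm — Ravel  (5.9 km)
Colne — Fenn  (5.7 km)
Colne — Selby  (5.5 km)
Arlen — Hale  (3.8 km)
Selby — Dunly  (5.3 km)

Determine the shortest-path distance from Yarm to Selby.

7.7 km

Shortest distances from Yarm:
Yarm: 0
Arlen: 0.6  (via Yarm)
Irby: 1.9  (via Yarm)
Fenn: 2.8  (via Irby)
Hale: 3.5  (via Irby)
Quorn: 3.5  (via Arlen)
Ravel: 5.5  (via Fenn)
Kelso: 5.7  (via Fenn)
Selby: 7.7  (via Hale)
Shortest route: Yarm–Irby–Hale–Selby = 7.7 km.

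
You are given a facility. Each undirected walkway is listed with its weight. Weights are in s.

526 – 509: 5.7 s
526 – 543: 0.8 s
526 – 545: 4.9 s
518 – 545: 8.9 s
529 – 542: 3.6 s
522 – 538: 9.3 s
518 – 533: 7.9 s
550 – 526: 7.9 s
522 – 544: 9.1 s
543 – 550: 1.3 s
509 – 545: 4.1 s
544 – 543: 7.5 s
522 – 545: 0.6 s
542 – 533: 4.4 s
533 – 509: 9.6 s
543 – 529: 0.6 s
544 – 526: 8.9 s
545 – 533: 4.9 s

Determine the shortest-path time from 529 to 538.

Compare a few routes:
529 - 543 - 526 - 509 - 545 - 522 - 538: 0.6+0.8+5.7+4.1+0.6+9.3 = 21.1
529 - 543 - 526 - 545 - 522 - 538: 0.6+0.8+4.9+0.6+9.3 = 16.2
529 - 542 - 533 - 545 - 522 - 538: 3.6+4.4+4.9+0.6+9.3 = 22.8
The minimum is 16.2 s via 529 - 543 - 526 - 545 - 522 - 538.

16.2 s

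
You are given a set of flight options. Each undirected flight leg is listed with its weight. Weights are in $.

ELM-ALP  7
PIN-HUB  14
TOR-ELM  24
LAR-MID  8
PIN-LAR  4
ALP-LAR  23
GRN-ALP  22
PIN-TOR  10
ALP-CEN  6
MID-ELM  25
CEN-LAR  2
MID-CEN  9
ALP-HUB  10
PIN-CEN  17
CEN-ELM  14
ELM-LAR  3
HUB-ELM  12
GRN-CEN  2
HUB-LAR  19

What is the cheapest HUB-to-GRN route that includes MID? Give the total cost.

Shortest HUB→MID: HUB → ELM → LAR → MID = 23
Best MID to GRN: MID → CEN → GRN costing 11
Total via MID: 23 + 11 = $34.

$34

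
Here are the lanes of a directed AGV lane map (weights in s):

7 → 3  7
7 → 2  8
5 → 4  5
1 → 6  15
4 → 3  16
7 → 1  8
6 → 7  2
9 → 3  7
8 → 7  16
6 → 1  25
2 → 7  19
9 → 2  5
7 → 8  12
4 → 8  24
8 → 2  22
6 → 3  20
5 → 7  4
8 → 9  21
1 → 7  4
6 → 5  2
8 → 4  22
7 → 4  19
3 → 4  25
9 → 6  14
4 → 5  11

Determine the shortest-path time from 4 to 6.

Running Dijkstra from 4:
4: 0
5: 11  (via 4)
7: 15  (via 5)
3: 16  (via 4)
1: 23  (via 7)
2: 23  (via 7)
8: 24  (via 4)
6: 38  (via 1)
Shortest route: 4–5–7–1–6 = 38 s.

38 s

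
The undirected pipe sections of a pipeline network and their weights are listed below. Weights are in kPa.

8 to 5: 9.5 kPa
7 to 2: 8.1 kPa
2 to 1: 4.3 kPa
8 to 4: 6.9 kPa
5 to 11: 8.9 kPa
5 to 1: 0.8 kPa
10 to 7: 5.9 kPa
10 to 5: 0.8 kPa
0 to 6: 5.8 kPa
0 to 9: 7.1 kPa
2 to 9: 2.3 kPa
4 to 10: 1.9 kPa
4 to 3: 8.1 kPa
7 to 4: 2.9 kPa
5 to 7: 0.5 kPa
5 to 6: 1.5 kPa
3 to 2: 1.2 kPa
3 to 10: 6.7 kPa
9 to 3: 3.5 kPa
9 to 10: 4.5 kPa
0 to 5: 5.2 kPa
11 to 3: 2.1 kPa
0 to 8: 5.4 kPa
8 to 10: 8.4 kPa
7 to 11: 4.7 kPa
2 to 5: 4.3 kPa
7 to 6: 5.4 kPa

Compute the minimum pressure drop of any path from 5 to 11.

5.2 kPa

Compare a few routes:
5 → 2 → 3 → 11: 4.3+1.2+2.1 = 7.6
5 → 7 → 11: 0.5+4.7 = 5.2
5 → 1 → 2 → 3 → 11: 0.8+4.3+1.2+2.1 = 8.4
The minimum is 5.2 kPa via 5 → 7 → 11.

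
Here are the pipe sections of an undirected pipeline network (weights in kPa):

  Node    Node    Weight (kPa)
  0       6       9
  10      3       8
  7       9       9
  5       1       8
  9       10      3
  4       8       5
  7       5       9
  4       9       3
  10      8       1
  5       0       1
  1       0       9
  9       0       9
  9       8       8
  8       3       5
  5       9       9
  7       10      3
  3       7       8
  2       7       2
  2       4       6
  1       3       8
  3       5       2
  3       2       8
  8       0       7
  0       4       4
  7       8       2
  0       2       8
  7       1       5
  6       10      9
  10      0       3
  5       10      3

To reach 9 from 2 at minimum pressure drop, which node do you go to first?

7

Compare a few routes:
2–7–10–9: 2+3+3 = 8
2–7–8–9: 2+2+8 = 12
2–7–9: 2+9 = 11
2–4–9: 6+3 = 9
Cheapest is 2–7–10–9 at 8 kPa.
So from 2 the first move is to 7.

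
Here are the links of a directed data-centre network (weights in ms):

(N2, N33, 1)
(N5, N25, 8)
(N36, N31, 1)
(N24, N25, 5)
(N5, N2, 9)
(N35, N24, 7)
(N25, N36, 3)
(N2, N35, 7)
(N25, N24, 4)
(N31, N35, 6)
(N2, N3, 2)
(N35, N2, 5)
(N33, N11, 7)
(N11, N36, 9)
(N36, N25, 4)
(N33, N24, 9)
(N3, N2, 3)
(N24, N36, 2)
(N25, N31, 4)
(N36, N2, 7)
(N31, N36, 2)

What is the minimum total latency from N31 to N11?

Running Dijkstra from N31:
N31: 0
N36: 2  (via N31)
N25: 6  (via N36)
N35: 6  (via N31)
N2: 9  (via N36)
N33: 10  (via N2)
N24: 10  (via N25)
N3: 11  (via N2)
N11: 17  (via N33)
Shortest route: N31 → N36 → N2 → N33 → N11 = 17 ms.

17 ms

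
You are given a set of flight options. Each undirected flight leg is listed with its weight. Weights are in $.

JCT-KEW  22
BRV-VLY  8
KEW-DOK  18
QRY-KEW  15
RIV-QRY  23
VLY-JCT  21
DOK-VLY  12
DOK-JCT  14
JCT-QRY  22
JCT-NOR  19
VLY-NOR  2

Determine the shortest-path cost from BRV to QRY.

$51

Compare a few routes:
BRV → VLY → DOK → JCT → QRY: 8+12+14+22 = 56
BRV → VLY → JCT → QRY: 8+21+22 = 51
BRV → VLY → DOK → KEW → QRY: 8+12+18+15 = 53
The minimum is $51 via BRV → VLY → JCT → QRY.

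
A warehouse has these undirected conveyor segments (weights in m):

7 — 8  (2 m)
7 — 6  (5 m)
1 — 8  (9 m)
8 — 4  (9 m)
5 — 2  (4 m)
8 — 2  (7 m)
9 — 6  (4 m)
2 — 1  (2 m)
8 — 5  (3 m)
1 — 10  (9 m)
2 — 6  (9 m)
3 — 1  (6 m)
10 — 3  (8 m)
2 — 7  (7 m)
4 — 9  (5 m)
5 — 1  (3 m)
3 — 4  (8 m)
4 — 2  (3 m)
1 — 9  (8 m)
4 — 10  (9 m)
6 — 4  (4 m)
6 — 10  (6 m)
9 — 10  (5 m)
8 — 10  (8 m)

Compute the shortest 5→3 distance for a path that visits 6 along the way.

Shortest 5→6: 5 → 8 → 7 → 6 = 10
Shortest 6→3: 6 → 4 → 3 = 12
Total via 6: 10 + 12 = 22 m.

22 m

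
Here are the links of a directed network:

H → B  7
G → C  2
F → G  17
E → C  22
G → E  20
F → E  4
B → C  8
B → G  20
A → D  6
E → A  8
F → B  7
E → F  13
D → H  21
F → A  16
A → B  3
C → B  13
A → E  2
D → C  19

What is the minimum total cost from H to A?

55

Running Dijkstra from H:
H: 0
B: 7  (via H)
C: 15  (via B)
G: 27  (via B)
E: 47  (via G)
A: 55  (via E)
Shortest route: H–B–G–E–A = 55.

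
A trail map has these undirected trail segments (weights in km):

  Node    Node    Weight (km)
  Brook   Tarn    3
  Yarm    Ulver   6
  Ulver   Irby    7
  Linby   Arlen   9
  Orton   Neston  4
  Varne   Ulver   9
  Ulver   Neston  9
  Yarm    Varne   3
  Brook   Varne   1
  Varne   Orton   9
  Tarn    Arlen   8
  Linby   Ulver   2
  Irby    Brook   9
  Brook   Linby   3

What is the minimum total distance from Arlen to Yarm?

15 km

Settle nodes by increasing distance from Arlen:
Arlen: 0
Tarn: 8  (via Arlen)
Linby: 9  (via Arlen)
Brook: 11  (via Tarn)
Ulver: 11  (via Linby)
Varne: 12  (via Brook)
Yarm: 15  (via Varne)
Shortest route: Arlen → Tarn → Brook → Varne → Yarm = 15 km.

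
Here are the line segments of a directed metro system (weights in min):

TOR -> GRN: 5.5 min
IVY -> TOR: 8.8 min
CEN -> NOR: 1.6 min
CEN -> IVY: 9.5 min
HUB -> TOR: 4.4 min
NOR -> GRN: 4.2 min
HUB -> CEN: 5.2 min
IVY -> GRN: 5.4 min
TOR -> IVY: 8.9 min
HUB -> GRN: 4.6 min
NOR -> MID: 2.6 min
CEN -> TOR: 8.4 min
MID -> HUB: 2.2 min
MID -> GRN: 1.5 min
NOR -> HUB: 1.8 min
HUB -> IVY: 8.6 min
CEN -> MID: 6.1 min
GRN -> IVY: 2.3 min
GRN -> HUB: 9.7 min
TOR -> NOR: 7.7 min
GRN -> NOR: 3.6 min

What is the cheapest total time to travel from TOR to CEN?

Settle nodes by increasing distance from TOR:
TOR: 0
GRN: 5.5  (via TOR)
NOR: 7.7  (via TOR)
IVY: 7.8  (via GRN)
HUB: 9.5  (via NOR)
MID: 10.3  (via NOR)
CEN: 14.7  (via HUB)
Shortest route: TOR → NOR → HUB → CEN = 14.7 min.

14.7 min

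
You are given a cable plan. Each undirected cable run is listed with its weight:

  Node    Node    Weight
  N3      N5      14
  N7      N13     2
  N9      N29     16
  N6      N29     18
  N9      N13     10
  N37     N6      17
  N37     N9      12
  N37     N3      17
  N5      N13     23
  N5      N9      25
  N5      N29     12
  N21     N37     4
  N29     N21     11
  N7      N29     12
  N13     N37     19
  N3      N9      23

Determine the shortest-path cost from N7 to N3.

35

Candidate routes:
N7 - N13 - N9 - N3: 2+10+23 = 35
N7 - N13 - N37 - N3: 2+19+17 = 38
N7 - N29 - N5 - N3: 12+12+14 = 38
Cheapest is N7 - N13 - N9 - N3 at 35.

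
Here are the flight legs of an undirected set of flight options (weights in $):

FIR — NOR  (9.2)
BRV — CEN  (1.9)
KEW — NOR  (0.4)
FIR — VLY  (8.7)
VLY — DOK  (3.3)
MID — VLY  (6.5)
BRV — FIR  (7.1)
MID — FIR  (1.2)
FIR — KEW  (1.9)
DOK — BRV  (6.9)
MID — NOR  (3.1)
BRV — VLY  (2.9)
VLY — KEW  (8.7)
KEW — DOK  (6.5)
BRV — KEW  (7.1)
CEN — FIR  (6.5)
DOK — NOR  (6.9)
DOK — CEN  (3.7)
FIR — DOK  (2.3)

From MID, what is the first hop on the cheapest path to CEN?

Enumerating some paths:
MID → FIR → CEN: 1.2+6.5 = 7.7
MID → FIR → DOK → CEN: 1.2+2.3+3.7 = 7.2
MID → VLY → BRV → CEN: 6.5+2.9+1.9 = 11.3
MID → FIR → BRV → CEN: 1.2+7.1+1.9 = 10.2
The minimum is $7.2 via MID → FIR → DOK → CEN.
So from MID the first move is to FIR.

FIR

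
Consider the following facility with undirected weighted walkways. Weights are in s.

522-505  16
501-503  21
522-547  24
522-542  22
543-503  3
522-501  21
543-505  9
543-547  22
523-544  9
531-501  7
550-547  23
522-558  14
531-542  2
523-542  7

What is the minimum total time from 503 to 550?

48 s

Compare a few routes:
503 - 543 - 505 - 522 - 547 - 550: 3+9+16+24+23 = 75
503 - 501 - 531 - 542 - 522 - 547 - 550: 21+7+2+22+24+23 = 99
503 - 543 - 547 - 550: 3+22+23 = 48
503 - 501 - 522 - 547 - 550: 21+21+24+23 = 89
The minimum is 48 s via 503 - 543 - 547 - 550.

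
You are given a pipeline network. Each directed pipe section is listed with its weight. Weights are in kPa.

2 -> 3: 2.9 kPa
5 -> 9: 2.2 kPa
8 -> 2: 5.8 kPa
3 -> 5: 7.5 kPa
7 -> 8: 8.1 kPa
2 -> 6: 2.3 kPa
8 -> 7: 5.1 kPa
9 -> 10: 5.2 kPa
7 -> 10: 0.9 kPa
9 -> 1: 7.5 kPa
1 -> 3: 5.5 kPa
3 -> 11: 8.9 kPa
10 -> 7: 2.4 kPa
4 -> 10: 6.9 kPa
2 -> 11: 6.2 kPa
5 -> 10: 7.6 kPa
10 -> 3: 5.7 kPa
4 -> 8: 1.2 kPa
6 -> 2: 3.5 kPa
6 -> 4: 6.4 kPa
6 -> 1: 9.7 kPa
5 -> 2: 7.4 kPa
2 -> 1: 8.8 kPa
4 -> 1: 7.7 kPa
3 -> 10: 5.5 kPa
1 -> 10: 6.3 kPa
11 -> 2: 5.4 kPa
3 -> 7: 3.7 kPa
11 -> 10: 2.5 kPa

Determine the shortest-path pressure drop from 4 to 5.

Settle nodes by increasing distance from 4:
4: 0
8: 1.2  (via 4)
7: 6.3  (via 8)
10: 6.9  (via 4)
2: 7  (via 8)
1: 7.7  (via 4)
6: 9.3  (via 2)
3: 9.9  (via 2)
11: 13.2  (via 2)
5: 17.4  (via 3)
Shortest route: 4–8–2–3–5 = 17.4 kPa.

17.4 kPa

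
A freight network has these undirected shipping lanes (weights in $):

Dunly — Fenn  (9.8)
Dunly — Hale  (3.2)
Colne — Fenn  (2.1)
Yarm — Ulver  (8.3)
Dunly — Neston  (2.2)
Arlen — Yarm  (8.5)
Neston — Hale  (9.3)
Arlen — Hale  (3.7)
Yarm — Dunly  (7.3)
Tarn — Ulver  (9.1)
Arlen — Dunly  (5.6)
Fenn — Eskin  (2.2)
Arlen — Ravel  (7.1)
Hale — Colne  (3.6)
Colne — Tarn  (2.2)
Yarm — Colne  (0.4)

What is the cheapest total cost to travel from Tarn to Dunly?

$9

Enumerating some paths:
Tarn - Colne - Yarm - Dunly: 2.2+0.4+7.3 = 9.9
Tarn - Colne - Hale - Dunly: 2.2+3.6+3.2 = 9
Tarn - Colne - Fenn - Dunly: 2.2+2.1+9.8 = 14.1
Cheapest is Tarn - Colne - Hale - Dunly at $9.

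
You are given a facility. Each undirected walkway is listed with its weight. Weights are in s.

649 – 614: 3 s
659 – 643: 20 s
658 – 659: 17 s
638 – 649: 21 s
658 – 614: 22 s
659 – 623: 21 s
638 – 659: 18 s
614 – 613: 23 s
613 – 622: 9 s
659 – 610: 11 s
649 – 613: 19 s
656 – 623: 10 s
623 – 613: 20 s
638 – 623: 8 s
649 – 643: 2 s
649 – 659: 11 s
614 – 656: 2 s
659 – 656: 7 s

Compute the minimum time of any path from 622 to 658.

Settle nodes by increasing distance from 622:
622: 0
613: 9  (via 622)
649: 28  (via 613)
623: 29  (via 613)
643: 30  (via 649)
614: 31  (via 649)
656: 33  (via 614)
638: 37  (via 623)
659: 39  (via 649)
610: 50  (via 659)
658: 53  (via 614)
Shortest route: 622–613–649–614–658 = 53 s.

53 s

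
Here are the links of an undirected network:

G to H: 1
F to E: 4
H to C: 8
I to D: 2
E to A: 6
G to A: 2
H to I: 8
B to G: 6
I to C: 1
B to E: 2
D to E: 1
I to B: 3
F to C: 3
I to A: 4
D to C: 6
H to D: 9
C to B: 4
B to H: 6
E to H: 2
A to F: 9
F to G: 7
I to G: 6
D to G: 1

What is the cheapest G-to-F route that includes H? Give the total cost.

Shortest G→H: G–H = 1
Best H to F: H–E–F costing 6
Total via H: 1 + 6 = 7.

7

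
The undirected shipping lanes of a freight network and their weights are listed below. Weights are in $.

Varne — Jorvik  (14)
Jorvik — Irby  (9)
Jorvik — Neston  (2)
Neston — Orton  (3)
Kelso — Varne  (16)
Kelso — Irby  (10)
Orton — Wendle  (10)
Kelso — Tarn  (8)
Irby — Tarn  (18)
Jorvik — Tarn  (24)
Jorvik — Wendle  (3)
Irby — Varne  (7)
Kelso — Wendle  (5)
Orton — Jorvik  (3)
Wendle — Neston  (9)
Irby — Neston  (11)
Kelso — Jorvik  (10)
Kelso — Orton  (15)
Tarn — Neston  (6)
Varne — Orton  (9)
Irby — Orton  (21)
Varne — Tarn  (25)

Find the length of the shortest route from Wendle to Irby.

Enumerating some paths:
Wendle - Kelso - Irby: 5+10 = 15
Wendle - Jorvik - Irby: 3+9 = 12
Cheapest is Wendle - Jorvik - Irby at $12.

$12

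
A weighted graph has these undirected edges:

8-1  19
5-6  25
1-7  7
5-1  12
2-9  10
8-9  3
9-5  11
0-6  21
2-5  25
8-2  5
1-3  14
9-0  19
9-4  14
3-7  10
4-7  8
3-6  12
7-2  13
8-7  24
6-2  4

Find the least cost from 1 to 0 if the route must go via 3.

Shortest 1→3: 1 → 3 = 14
Best 3 to 0: 3 → 6 → 0 costing 33
Total via 3: 14 + 33 = 47.

47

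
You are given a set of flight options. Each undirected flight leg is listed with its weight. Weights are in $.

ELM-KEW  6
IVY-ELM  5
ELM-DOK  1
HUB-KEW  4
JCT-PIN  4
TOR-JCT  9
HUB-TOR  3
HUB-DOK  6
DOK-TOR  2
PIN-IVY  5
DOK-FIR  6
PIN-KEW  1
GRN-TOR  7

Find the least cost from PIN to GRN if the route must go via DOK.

Shortest PIN→DOK: PIN → KEW → ELM → DOK = 8
Best DOK to GRN: DOK → TOR → GRN costing 9
Total via DOK: 8 + 9 = $17.

$17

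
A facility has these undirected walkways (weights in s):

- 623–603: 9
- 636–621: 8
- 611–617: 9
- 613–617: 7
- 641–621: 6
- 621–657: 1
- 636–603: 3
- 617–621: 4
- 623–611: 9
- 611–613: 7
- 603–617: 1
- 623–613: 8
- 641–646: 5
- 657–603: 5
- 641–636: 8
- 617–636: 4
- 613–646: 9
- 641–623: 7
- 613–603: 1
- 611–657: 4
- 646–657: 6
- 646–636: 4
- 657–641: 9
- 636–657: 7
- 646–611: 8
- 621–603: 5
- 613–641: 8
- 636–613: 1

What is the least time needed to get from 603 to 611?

Compare a few routes:
603 → 613 → 611: 1+7 = 8
603 → 657 → 611: 5+4 = 9
603 → 617 → 611: 1+9 = 10
Cheapest is 603 → 613 → 611 at 8 s.

8 s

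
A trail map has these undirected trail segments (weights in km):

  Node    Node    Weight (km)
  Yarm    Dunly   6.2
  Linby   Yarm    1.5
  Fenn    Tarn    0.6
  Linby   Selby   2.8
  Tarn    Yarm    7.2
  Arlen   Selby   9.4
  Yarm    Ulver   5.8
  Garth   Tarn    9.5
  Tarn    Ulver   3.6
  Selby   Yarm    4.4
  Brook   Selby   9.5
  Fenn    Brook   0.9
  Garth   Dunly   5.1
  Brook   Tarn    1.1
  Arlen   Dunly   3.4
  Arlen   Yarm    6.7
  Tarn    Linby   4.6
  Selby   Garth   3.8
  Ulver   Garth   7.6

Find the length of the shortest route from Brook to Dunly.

Enumerating some paths:
Brook - Fenn - Tarn - Yarm - Dunly: 0.9+0.6+7.2+6.2 = 14.9
Brook - Tarn - Yarm - Dunly: 1.1+7.2+6.2 = 14.5
Brook - Fenn - Tarn - Linby - Yarm - Dunly: 0.9+0.6+4.6+1.5+6.2 = 13.8
Brook - Tarn - Linby - Yarm - Dunly: 1.1+4.6+1.5+6.2 = 13.4
The minimum is 13.4 km via Brook - Tarn - Linby - Yarm - Dunly.

13.4 km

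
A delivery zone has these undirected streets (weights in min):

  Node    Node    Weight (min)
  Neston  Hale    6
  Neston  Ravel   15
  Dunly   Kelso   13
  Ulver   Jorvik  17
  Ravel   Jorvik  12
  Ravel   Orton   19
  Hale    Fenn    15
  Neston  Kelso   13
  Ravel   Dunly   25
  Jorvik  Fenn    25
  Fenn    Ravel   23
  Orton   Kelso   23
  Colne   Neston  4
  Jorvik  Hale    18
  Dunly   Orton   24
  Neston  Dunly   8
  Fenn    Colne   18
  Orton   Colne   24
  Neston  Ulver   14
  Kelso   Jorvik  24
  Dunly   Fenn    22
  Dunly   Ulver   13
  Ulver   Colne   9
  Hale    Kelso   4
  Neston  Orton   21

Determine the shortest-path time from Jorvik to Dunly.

30 min

Running Dijkstra from Jorvik:
Jorvik: 0
Ravel: 12  (via Jorvik)
Ulver: 17  (via Jorvik)
Hale: 18  (via Jorvik)
Kelso: 22  (via Hale)
Neston: 24  (via Hale)
Fenn: 25  (via Jorvik)
Colne: 26  (via Ulver)
Dunly: 30  (via Ulver)
Shortest route: Jorvik → Ulver → Dunly = 30 min.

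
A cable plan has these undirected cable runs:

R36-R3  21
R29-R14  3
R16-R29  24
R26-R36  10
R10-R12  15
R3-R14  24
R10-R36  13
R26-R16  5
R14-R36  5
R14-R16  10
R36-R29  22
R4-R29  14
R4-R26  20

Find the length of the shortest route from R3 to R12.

49

Settle nodes by increasing distance from R3:
R3: 0
R36: 21  (via R3)
R14: 24  (via R3)
R29: 27  (via R14)
R26: 31  (via R36)
R10: 34  (via R36)
R16: 34  (via R14)
R4: 41  (via R29)
R12: 49  (via R10)
Shortest route: R3 → R36 → R10 → R12 = 49.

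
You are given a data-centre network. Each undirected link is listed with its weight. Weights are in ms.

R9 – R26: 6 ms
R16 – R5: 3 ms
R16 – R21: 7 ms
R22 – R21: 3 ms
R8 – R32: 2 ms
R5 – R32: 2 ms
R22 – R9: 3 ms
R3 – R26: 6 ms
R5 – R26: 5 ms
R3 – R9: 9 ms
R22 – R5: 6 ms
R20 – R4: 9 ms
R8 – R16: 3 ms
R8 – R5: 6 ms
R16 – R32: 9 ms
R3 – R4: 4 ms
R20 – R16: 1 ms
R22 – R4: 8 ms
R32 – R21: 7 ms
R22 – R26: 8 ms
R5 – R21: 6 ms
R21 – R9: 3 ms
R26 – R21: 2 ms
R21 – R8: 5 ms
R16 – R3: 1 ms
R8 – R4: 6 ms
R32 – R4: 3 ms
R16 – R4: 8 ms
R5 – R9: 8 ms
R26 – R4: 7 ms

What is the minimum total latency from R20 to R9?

11 ms

Shortest distances from R20:
R20: 0
R16: 1  (via R20)
R3: 2  (via R16)
R8: 4  (via R16)
R5: 4  (via R16)
R32: 6  (via R8)
R4: 6  (via R3)
R21: 8  (via R16)
R26: 8  (via R3)
R22: 10  (via R5)
R9: 11  (via R3)
Shortest route: R20–R16–R3–R9 = 11 ms.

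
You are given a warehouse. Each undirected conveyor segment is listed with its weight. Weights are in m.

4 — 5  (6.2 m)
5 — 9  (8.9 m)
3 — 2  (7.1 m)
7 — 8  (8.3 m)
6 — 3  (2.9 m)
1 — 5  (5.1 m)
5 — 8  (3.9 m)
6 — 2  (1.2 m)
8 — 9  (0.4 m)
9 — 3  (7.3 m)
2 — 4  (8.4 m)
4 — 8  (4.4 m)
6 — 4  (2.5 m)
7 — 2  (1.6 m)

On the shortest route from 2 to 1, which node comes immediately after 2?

Compare a few routes:
2 → 6 → 4 → 8 → 5 → 1: 1.2+2.5+4.4+3.9+5.1 = 17.1
2 → 7 → 8 → 5 → 1: 1.6+8.3+3.9+5.1 = 18.9
2 → 6 → 4 → 5 → 1: 1.2+2.5+6.2+5.1 = 15
The minimum is 15 m via 2 → 6 → 4 → 5 → 1.
So from 2 the first move is to 6.

6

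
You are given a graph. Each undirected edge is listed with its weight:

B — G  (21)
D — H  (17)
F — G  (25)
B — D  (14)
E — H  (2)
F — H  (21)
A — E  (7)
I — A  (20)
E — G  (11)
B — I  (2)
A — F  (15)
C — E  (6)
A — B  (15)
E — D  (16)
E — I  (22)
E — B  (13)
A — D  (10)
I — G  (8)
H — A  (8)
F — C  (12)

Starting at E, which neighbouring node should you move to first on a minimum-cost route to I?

B

Enumerating some paths:
E–A–B–I: 7+15+2 = 24
E–G–I: 11+8 = 19
E–B–I: 13+2 = 15
E–I: 22 = 22
Cheapest is E–B–I at 15.
So from E the first move is to B.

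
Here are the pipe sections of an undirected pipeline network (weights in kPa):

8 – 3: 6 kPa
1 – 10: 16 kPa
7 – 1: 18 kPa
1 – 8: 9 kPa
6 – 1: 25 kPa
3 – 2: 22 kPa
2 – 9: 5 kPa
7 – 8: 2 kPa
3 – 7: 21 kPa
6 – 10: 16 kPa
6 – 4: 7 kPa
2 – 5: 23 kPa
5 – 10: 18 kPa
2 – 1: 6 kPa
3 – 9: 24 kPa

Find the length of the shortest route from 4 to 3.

47 kPa

Candidate routes:
4–6–1–8–3: 7+25+9+6 = 47
4–6–10–1–8–3: 7+16+16+9+6 = 54
4–6–1–7–8–3: 7+25+18+2+6 = 58
Cheapest is 4–6–1–8–3 at 47 kPa.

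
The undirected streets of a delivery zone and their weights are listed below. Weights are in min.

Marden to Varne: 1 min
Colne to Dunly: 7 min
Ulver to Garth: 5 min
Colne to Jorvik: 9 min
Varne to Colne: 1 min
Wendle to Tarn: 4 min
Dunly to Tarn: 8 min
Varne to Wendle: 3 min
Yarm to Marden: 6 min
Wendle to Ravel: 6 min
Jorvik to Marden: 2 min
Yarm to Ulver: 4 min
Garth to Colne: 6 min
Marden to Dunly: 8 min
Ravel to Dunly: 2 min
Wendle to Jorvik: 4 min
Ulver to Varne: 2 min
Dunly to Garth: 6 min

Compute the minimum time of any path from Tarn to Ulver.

Running Dijkstra from Tarn:
Tarn: 0
Wendle: 4  (via Tarn)
Varne: 7  (via Wendle)
Dunly: 8  (via Tarn)
Jorvik: 8  (via Wendle)
Colne: 8  (via Varne)
Marden: 8  (via Varne)
Ulver: 9  (via Varne)
Shortest route: Tarn–Wendle–Varne–Ulver = 9 min.

9 min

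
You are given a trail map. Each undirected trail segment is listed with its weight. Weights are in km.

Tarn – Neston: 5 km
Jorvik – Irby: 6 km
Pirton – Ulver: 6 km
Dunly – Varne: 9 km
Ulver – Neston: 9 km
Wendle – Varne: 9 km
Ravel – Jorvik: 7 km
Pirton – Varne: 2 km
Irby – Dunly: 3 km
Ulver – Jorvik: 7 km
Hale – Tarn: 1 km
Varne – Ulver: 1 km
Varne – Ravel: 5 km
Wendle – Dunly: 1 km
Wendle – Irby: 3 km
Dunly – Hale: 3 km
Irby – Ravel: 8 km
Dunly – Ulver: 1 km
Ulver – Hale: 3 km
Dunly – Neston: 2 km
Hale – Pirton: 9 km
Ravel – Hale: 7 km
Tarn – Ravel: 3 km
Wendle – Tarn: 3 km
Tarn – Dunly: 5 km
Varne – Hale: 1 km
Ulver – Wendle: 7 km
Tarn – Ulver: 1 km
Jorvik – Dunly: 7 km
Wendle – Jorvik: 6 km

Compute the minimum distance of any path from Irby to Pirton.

Candidate routes:
Irby - Dunly - Ulver - Varne - Pirton: 3+1+1+2 = 7
Irby - Wendle - Dunly - Ulver - Varne - Pirton: 3+1+1+1+2 = 8
Cheapest is Irby - Dunly - Ulver - Varne - Pirton at 7 km.

7 km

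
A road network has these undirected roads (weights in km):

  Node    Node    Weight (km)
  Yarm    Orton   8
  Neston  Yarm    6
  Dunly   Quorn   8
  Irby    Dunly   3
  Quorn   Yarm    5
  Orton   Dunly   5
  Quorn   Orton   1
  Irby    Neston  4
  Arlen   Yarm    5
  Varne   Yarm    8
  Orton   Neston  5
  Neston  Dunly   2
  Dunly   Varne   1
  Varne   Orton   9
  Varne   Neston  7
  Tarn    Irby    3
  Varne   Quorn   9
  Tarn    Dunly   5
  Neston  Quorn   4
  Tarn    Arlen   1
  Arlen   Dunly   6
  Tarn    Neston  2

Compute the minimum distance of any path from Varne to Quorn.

7 km

Running Dijkstra from Varne:
Varne: 0
Dunly: 1  (via Varne)
Neston: 3  (via Dunly)
Irby: 4  (via Dunly)
Tarn: 5  (via Neston)
Orton: 6  (via Dunly)
Arlen: 6  (via Tarn)
Quorn: 7  (via Neston)
Shortest route: Varne → Dunly → Neston → Quorn = 7 km.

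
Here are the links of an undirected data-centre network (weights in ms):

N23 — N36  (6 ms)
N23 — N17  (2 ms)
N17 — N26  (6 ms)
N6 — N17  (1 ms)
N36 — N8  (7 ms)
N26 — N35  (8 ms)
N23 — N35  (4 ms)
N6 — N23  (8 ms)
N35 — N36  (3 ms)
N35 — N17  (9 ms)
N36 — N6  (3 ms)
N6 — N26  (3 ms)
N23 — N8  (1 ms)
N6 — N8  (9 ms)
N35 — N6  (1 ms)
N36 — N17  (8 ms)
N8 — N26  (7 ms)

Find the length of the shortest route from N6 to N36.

3 ms

Running Dijkstra from N6:
N6: 0
N17: 1  (via N6)
N35: 1  (via N6)
N36: 3  (via N6)
Shortest route: N6 → N36 = 3 ms.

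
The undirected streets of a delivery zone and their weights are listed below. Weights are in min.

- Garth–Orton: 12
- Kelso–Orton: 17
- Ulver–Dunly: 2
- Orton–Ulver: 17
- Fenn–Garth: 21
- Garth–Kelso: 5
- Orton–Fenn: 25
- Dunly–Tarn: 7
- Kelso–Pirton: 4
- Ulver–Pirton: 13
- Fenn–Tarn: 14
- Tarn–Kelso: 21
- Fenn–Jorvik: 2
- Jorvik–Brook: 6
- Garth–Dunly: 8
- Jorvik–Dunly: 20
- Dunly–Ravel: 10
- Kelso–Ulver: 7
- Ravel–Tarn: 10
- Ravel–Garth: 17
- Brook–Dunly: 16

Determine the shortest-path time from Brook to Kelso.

25 min

Compare a few routes:
Brook–Dunly–Garth–Kelso: 16+8+5 = 29
Brook–Jorvik–Fenn–Garth–Kelso: 6+2+21+5 = 34
Brook–Dunly–Ulver–Kelso: 16+2+7 = 25
The minimum is 25 min via Brook–Dunly–Ulver–Kelso.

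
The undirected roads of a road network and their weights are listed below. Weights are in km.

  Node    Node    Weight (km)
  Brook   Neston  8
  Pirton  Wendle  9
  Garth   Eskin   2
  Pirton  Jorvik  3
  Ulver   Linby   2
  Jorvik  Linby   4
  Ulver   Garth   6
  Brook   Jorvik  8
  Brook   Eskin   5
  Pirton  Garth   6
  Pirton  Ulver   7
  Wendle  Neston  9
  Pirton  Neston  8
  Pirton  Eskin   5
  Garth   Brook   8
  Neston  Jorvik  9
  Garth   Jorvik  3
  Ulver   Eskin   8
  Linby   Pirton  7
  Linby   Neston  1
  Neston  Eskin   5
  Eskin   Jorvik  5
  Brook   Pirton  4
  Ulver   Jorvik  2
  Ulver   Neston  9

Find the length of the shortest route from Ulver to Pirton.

5 km

Compare a few routes:
Ulver–Pirton: 7 = 7
Ulver–Jorvik–Pirton: 2+3 = 5
Cheapest is Ulver–Jorvik–Pirton at 5 km.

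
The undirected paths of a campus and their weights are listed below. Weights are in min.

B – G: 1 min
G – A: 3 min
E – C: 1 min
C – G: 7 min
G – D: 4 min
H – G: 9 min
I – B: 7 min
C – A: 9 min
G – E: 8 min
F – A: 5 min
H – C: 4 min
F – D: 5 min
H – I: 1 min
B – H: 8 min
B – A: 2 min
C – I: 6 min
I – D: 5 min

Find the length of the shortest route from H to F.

Enumerating some paths:
H–B–A–F: 8+2+5 = 15
H–I–D–F: 1+5+5 = 11
The minimum is 11 min via H–I–D–F.

11 min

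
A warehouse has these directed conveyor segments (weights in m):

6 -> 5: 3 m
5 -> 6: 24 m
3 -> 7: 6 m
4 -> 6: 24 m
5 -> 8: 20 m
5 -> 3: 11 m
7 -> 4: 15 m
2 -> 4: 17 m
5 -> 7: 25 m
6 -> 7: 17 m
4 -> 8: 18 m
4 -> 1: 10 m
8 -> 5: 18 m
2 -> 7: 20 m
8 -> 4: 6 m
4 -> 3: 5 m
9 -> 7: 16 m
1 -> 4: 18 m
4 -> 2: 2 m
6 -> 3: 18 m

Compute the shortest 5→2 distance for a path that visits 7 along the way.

34 m

Shortest 5→7: 5 → 3 → 7 = 17
Shortest 7→2: 7 → 4 → 2 = 17
Total via 7: 17 + 17 = 34 m.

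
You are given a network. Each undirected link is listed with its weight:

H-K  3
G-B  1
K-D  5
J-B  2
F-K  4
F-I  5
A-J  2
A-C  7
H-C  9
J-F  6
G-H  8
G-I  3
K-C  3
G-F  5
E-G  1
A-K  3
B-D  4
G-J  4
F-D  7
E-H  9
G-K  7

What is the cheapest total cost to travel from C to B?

10

Running Dijkstra from C:
C: 0
K: 3  (via C)
A: 6  (via K)
H: 6  (via K)
F: 7  (via K)
D: 8  (via K)
J: 8  (via A)
B: 10  (via J)
Shortest route: C–K–A–J–B = 10.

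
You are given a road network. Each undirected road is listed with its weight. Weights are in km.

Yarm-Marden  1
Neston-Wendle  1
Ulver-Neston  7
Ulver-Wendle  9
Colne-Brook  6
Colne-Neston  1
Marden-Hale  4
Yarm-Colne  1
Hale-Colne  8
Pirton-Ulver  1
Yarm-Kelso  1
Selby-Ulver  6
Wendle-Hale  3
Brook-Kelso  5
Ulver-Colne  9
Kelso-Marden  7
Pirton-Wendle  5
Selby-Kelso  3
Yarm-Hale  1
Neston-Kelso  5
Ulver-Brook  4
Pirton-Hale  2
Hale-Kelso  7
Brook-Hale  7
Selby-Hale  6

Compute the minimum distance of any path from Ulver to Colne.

Settle nodes by increasing distance from Ulver:
Ulver: 0
Pirton: 1  (via Ulver)
Hale: 3  (via Pirton)
Yarm: 4  (via Hale)
Brook: 4  (via Ulver)
Kelso: 5  (via Yarm)
Colne: 5  (via Yarm)
Shortest route: Ulver → Pirton → Hale → Yarm → Colne = 5 km.

5 km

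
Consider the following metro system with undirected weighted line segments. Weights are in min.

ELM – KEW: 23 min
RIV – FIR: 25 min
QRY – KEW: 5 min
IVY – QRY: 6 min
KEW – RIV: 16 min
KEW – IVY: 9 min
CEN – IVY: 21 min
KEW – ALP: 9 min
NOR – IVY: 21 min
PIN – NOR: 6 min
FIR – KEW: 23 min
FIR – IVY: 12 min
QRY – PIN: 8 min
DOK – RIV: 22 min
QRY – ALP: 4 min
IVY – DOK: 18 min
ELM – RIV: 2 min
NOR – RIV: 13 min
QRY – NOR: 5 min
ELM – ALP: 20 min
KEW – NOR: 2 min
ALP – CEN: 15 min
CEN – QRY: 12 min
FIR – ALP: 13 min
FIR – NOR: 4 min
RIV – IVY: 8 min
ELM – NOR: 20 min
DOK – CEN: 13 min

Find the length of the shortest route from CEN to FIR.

21 min

Running Dijkstra from CEN:
CEN: 0
QRY: 12  (via CEN)
DOK: 13  (via CEN)
ALP: 15  (via CEN)
KEW: 17  (via QRY)
NOR: 17  (via QRY)
IVY: 18  (via QRY)
PIN: 20  (via QRY)
FIR: 21  (via NOR)
Shortest route: CEN → QRY → NOR → FIR = 21 min.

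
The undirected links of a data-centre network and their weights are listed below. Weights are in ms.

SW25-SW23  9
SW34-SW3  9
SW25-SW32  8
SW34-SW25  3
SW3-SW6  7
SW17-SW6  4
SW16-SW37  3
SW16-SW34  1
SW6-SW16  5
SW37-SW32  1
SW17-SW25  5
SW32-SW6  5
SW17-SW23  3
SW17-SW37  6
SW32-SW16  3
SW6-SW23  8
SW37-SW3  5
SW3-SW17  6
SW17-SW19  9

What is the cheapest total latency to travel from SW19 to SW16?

18 ms

Candidate routes:
SW19–SW17–SW6–SW32–SW16: 9+4+5+3 = 21
SW19–SW17–SW6–SW16: 9+4+5 = 18
SW19–SW17–SW37–SW32–SW16: 9+6+1+3 = 19
Cheapest is SW19–SW17–SW6–SW16 at 18 ms.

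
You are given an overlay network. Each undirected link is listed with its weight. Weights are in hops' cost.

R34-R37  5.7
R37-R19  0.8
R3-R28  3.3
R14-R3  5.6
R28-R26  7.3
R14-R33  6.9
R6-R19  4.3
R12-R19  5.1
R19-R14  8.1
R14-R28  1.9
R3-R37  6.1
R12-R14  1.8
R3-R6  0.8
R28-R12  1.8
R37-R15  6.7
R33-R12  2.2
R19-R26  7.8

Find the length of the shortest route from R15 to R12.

12.6 hops' cost

Candidate routes:
R15 → R37 → R19 → R12: 6.7+0.8+5.1 = 12.6
R15 → R37 → R19 → R14 → R12: 6.7+0.8+8.1+1.8 = 17.4
The minimum is 12.6 hops' cost via R15 → R37 → R19 → R12.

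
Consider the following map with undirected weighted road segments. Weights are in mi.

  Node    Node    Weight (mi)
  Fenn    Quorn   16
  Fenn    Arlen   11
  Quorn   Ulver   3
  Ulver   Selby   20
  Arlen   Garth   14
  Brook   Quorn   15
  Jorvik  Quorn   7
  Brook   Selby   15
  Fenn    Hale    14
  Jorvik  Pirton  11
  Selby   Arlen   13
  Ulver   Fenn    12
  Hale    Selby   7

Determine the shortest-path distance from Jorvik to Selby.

30 mi

Compare a few routes:
Jorvik–Quorn–Ulver–Selby: 7+3+20 = 30
Jorvik–Quorn–Ulver–Fenn–Hale–Selby: 7+3+12+14+7 = 43
Jorvik–Quorn–Brook–Selby: 7+15+15 = 37
The minimum is 30 mi via Jorvik–Quorn–Ulver–Selby.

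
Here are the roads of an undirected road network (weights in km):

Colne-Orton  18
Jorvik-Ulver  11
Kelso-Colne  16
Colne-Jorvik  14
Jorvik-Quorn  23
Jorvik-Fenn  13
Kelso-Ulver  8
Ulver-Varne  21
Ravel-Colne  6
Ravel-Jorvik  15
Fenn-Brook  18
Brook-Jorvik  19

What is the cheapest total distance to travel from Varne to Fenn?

45 km

Running Dijkstra from Varne:
Varne: 0
Ulver: 21  (via Varne)
Kelso: 29  (via Ulver)
Jorvik: 32  (via Ulver)
Colne: 45  (via Kelso)
Fenn: 45  (via Jorvik)
Shortest route: Varne–Ulver–Jorvik–Fenn = 45 km.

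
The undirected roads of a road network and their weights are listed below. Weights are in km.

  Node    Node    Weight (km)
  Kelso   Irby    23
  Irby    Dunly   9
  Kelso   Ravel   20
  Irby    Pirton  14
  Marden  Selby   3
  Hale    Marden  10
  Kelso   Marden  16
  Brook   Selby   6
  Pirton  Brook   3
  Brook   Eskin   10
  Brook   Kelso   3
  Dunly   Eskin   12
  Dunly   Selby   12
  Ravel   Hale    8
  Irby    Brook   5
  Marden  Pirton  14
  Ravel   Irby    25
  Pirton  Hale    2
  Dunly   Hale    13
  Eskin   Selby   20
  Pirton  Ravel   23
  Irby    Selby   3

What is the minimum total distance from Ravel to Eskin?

Running Dijkstra from Ravel:
Ravel: 0
Hale: 8  (via Ravel)
Pirton: 10  (via Hale)
Brook: 13  (via Pirton)
Kelso: 16  (via Brook)
Irby: 18  (via Brook)
Marden: 18  (via Hale)
Selby: 19  (via Brook)
Dunly: 21  (via Hale)
Eskin: 23  (via Brook)
Shortest route: Ravel → Hale → Pirton → Brook → Eskin = 23 km.

23 km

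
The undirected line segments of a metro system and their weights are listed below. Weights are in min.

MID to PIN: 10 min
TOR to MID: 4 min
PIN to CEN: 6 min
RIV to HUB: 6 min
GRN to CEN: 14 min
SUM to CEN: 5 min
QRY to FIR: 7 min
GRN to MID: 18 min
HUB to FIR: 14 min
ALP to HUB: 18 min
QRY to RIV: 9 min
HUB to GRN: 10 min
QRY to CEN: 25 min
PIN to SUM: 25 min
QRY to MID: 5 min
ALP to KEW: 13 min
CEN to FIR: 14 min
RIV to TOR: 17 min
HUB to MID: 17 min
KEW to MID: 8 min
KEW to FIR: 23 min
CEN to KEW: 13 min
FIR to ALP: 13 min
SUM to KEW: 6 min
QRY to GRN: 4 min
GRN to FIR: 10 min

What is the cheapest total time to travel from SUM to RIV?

Running Dijkstra from SUM:
SUM: 0
CEN: 5  (via SUM)
KEW: 6  (via SUM)
PIN: 11  (via CEN)
MID: 14  (via KEW)
TOR: 18  (via MID)
FIR: 19  (via CEN)
QRY: 19  (via MID)
GRN: 19  (via CEN)
ALP: 19  (via KEW)
RIV: 28  (via QRY)
Shortest route: SUM–KEW–MID–QRY–RIV = 28 min.

28 min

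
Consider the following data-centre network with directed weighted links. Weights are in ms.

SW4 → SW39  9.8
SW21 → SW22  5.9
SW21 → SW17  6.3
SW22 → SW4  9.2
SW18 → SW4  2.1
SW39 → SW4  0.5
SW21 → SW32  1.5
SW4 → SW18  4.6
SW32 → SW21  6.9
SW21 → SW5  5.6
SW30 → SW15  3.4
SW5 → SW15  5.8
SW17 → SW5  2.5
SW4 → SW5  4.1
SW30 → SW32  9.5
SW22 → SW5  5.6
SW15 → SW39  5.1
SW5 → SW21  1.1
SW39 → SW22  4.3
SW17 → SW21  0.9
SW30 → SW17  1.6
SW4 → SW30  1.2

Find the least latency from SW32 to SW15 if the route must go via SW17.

Shortest SW32→SW17: SW32–SW21–SW17 = 13.2
Best SW17 to SW15: SW17–SW5–SW15 costing 8.3
Total via SW17: 13.2 + 8.3 = 21.5 ms.

21.5 ms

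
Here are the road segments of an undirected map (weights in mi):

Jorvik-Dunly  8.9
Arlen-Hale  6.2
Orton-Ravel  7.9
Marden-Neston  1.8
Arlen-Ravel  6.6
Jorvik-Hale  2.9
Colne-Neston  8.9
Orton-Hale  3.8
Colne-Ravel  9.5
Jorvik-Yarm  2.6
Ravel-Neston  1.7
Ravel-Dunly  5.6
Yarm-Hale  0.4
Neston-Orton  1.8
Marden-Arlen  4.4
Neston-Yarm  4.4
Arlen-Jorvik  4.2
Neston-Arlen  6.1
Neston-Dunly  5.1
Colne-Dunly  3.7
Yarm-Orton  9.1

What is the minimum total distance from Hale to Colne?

Shortest distances from Hale:
Hale: 0
Yarm: 0.4  (via Hale)
Jorvik: 2.9  (via Hale)
Orton: 3.8  (via Hale)
Neston: 4.8  (via Yarm)
Arlen: 6.2  (via Hale)
Ravel: 6.5  (via Neston)
Marden: 6.6  (via Neston)
Dunly: 9.9  (via Neston)
Colne: 13.6  (via Dunly)
Shortest route: Hale → Yarm → Neston → Dunly → Colne = 13.6 mi.

13.6 mi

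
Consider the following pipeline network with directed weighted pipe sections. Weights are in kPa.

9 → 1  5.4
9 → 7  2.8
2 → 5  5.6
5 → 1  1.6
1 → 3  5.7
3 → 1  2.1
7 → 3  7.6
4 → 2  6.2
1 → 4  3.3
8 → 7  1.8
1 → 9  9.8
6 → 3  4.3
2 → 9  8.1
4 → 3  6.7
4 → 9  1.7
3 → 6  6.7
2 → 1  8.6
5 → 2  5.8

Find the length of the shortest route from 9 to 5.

Running Dijkstra from 9:
9: 0
7: 2.8  (via 9)
1: 5.4  (via 9)
4: 8.7  (via 1)
3: 10.4  (via 7)
2: 14.9  (via 4)
6: 17.1  (via 3)
5: 20.5  (via 2)
Shortest route: 9–1–4–2–5 = 20.5 kPa.

20.5 kPa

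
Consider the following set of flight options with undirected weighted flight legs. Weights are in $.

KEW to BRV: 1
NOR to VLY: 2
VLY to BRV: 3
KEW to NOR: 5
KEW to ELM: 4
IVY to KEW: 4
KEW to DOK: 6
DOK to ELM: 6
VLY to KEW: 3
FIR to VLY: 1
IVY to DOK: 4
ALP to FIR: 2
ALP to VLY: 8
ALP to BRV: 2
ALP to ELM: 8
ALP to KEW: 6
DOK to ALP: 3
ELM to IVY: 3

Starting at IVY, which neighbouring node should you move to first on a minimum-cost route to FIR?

KEW

Candidate routes:
IVY–KEW–VLY–FIR: 4+3+1 = 8
IVY–DOK–ALP–FIR: 4+3+2 = 9
Cheapest is IVY–KEW–VLY–FIR at $8.
So from IVY the first move is to KEW.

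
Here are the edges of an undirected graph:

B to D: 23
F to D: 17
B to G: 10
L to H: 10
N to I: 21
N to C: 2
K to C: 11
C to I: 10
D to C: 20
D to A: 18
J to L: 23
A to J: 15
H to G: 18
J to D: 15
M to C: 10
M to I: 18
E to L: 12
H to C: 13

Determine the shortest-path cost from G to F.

Compare a few routes:
G - H - L - J - D - F: 18+10+23+15+17 = 83
G - H - C - D - F: 18+13+20+17 = 68
G - H - L - J - A - D - F: 18+10+23+15+18+17 = 101
G - B - D - F: 10+23+17 = 50
Cheapest is G - B - D - F at 50.

50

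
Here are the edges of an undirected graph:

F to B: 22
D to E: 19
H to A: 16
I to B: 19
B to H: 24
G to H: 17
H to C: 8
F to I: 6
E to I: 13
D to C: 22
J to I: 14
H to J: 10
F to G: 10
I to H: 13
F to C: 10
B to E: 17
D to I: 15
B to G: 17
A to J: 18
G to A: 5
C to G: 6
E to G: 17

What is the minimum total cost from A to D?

Enumerating some paths:
A → G → F → I → D: 5+10+6+15 = 36
A → G → C → D: 5+6+22 = 33
A → G → E → D: 5+17+19 = 41
The minimum is 33 via A → G → C → D.

33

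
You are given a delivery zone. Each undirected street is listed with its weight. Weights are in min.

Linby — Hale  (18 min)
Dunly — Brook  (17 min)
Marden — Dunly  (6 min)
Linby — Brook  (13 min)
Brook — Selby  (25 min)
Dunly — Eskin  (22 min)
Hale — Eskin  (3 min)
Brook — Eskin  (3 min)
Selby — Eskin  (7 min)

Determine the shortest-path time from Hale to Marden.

Settle nodes by increasing distance from Hale:
Hale: 0
Eskin: 3  (via Hale)
Brook: 6  (via Eskin)
Selby: 10  (via Eskin)
Linby: 18  (via Hale)
Dunly: 23  (via Brook)
Marden: 29  (via Dunly)
Shortest route: Hale → Eskin → Brook → Dunly → Marden = 29 min.

29 min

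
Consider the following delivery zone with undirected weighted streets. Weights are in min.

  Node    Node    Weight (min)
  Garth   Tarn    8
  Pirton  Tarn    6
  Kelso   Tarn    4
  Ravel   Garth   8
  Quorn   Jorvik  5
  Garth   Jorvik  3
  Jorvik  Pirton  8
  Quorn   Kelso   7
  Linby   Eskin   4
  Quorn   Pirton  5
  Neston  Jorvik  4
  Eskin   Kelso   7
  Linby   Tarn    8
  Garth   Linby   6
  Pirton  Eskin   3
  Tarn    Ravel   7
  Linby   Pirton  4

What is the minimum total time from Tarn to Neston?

15 min

Shortest distances from Tarn:
Tarn: 0
Kelso: 4  (via Tarn)
Pirton: 6  (via Tarn)
Ravel: 7  (via Tarn)
Garth: 8  (via Tarn)
Linby: 8  (via Tarn)
Eskin: 9  (via Pirton)
Quorn: 11  (via Kelso)
Jorvik: 11  (via Garth)
Neston: 15  (via Jorvik)
Shortest route: Tarn → Garth → Jorvik → Neston = 15 min.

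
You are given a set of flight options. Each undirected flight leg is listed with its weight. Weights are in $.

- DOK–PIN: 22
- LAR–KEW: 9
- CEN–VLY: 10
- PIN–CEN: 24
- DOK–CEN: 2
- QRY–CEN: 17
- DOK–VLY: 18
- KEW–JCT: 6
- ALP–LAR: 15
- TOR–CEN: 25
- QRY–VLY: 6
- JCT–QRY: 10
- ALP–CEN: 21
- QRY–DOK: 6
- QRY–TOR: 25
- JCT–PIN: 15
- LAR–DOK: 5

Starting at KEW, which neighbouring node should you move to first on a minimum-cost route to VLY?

Candidate routes:
KEW - LAR - DOK - CEN - VLY: 9+5+2+10 = 26
KEW - JCT - QRY - VLY: 6+10+6 = 22
Cheapest is KEW - JCT - QRY - VLY at $22.
So from KEW the first move is to JCT.

JCT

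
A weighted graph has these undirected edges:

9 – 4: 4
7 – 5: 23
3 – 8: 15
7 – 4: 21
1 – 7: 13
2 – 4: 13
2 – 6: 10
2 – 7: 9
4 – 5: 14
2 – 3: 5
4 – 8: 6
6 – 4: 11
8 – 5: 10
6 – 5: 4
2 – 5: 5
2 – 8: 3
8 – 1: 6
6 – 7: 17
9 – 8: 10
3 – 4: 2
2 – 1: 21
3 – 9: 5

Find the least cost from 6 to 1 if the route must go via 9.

31

Best 6 to 9: 6 → 4 → 9 costing 15
Shortest 9→1: 9 → 8 → 1 = 16
Total via 9: 15 + 16 = 31.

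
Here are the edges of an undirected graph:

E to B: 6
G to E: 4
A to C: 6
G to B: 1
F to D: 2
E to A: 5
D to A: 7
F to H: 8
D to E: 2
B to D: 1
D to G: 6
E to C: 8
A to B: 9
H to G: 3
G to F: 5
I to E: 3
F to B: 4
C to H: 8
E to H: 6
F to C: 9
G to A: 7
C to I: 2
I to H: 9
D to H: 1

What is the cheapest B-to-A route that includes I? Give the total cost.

Shortest B→I: B → D → E → I = 6
Shortest I→A: I → C → A = 8
Total via I: 6 + 8 = 14.

14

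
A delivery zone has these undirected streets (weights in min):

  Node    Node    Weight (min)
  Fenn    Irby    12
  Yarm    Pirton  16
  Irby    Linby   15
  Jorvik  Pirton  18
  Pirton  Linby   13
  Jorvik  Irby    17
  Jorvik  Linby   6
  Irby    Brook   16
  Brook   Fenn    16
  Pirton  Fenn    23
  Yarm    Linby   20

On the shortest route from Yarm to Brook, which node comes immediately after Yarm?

Enumerating some paths:
Yarm → Linby → Irby → Brook: 20+15+16 = 51
Yarm → Pirton → Fenn → Brook: 16+23+16 = 55
The minimum is 51 min via Yarm → Linby → Irby → Brook.
So from Yarm the first move is to Linby.

Linby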